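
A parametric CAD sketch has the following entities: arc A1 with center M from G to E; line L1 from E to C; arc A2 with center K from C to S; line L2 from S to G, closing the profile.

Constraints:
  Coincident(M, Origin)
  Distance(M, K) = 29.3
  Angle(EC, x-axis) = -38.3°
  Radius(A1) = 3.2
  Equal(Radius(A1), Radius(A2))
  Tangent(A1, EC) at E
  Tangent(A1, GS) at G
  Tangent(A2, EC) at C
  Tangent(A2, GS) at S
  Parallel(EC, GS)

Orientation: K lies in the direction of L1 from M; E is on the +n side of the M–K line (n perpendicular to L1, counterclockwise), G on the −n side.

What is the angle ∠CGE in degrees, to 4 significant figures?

77.68°

The slot axis is L1's direction at -38.3°, so u = (cos -38.3°, sin -38.3°) = (0.7848, -0.6198) and n = (−sin -38.3°, cos -38.3°) = (0.6198, 0.7848). M is at the origin and K lies 29.3 along u from M, so K = 29.3·u = (22.99, -18.16). Tangency of A1 to both parallel lines with radius 3.2 puts E and G at M ± 3.2·n: E = (1.983, 2.511), G = (-1.983, -2.511). Equal radii place C and S the same way about K: C = K + 3.2·n = (24.98, -15.65), S = K − 3.2·n = (21.01, -20.67). Then cos ∠CGE = GC·GE / (|GC||GE|), giving 77.68°.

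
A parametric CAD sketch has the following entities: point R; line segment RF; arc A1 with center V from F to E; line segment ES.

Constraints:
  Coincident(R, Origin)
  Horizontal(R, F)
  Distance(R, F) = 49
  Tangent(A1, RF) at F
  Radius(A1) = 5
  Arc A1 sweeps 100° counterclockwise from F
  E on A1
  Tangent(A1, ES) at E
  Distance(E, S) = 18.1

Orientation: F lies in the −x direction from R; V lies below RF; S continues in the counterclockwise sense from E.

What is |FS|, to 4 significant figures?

23.76

R is at the origin; RF is horizontal with |RF| = 49.0 and F on the −x side, so F = (-49.00, 0.000). A1 meets RF tangentially, so VF is at right angles to RF, so V = F + (0, -5) = (-49.00, -5.000). On A1, F sits at bearing 90° from V; a 100° counterclockwise sweep puts E at bearing 190°, so E = V + 5.0·(cos 190°, sin 190°) = (-53.92, -5.868). A1 meets ES tangentially, so VE is at right angles to ES, so ES runs along (−sin 190°, cos 190°); with |ES| = 18.1, S = (-50.78, -23.69). Then |FS| = |S − F| = 23.76.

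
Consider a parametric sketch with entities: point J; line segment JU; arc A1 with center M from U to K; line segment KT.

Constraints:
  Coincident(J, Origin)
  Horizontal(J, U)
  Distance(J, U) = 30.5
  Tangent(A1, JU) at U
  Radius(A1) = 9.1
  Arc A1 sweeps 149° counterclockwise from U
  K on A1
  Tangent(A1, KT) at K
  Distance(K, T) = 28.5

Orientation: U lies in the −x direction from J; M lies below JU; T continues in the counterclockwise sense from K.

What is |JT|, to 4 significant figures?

33.36

On A1, U sits at bearing 90° from M; a 149° counterclockwise sweep puts K at bearing 239°, so K = M + 9.1·(cos 239°, sin 239°) = (-35.19, -16.90). Tangency of A1 to KT means the radius MK is perpendicular to KT, so KT runs along (−sin 239°, cos 239°); with |KT| = 28.5, T = (-10.76, -31.58). Then |JT| = |T − J| = 33.36.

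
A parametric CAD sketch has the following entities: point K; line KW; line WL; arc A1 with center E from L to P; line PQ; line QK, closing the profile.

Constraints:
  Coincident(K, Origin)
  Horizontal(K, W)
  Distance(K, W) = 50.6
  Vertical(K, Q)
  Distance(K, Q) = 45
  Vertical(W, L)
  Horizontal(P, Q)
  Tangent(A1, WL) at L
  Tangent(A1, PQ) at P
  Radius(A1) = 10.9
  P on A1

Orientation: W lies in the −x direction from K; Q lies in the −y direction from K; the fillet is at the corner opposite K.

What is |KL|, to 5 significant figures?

61.018

K is at the origin; KW is horizontal with |KW| = 50.6 and W on the −x side, so W = (-50.600, 0.0000). K and Q share the same x with |KQ| = 45.0 and Q on the −y side, so Q = (0.0000, -45.000). The virtual corner opposite K is at (-50.600, -45.000). Since A1 is tangent to WL there, EL ⟂ WL and tangency of A1 to PQ means the radius EP is perpendicular to PQ, with radius 10.9, so the center E sits 10.9 in from both sides at E = (-39.700, -34.100). That places the tangent points at L = (-50.600, -34.100) on WL and P = (-39.700, -45.000) on PQ. Then |KL| = |L − K| = 61.018.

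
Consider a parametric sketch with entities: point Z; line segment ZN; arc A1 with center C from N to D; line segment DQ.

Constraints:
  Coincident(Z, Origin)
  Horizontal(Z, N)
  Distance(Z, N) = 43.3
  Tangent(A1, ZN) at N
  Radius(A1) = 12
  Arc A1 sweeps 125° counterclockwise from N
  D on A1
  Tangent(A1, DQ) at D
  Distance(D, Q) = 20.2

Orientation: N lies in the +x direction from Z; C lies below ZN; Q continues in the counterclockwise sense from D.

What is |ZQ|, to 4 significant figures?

57.32

On A1, N sits at bearing 90° from C; a 125° counterclockwise sweep puts D at bearing 215°, so D = C + 12.0·(cos 215°, sin 215°) = (33.47, -18.88). Tangency of A1 to DQ means the radius CD is perpendicular to DQ, so DQ runs along (−sin 215°, cos 215°); with |DQ| = 20.2, Q = (45.06, -35.43). Then |ZQ| = |Q − Z| = 57.32.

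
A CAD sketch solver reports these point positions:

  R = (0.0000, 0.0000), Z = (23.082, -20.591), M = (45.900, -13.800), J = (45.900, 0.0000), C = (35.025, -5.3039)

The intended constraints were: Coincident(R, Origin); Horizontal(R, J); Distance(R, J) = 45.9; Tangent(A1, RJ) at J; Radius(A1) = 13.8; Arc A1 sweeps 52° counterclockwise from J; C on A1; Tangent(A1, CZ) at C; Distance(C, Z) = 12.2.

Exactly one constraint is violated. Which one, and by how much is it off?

Distance(C, Z) = 12.2 — off by 7.20.

R = (0.00, 0.00) ✓; R.y = 0.00, J.y = 0.00 ✓; |RJ| = 45.90 ✓; ∠(MJ, JR) = 90.00° ✓; |MJ| = 13.80 ✓; bearing(M→C) − bearing(M→J) = 52.00° ✓; |MC| = 13.80 ✓; ∠(MC, CZ) = 90.00° ✓; |CZ| = 19.40 ✗.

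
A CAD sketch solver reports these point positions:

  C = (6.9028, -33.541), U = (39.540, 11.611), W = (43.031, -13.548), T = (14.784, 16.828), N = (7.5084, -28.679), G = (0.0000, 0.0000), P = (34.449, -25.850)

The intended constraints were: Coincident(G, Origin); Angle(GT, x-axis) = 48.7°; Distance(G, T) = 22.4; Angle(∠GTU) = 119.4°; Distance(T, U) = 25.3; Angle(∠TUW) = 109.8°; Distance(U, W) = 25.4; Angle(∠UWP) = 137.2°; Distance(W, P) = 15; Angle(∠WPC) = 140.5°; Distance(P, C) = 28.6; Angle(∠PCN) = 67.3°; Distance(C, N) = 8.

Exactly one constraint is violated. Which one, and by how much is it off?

Distance(C, N) = 8 — off by 3.10.

G = (0.00, 0.00) ✓; GT at 48.70° ✓; |GT| = 22.40 ✓; ∠GTU = 119.4° ✓; |TU| = 25.30 ✓; ∠TUW = 109.8° ✓; |UW| = 25.40 ✓; ∠UWP = 137.2° ✓; |WP| = 15.00 ✓; ∠WPC = 140.5° ✓; |PC| = 28.60 ✓; ∠PCN = 67.30° ✓; |CN| = 4.900 ✗.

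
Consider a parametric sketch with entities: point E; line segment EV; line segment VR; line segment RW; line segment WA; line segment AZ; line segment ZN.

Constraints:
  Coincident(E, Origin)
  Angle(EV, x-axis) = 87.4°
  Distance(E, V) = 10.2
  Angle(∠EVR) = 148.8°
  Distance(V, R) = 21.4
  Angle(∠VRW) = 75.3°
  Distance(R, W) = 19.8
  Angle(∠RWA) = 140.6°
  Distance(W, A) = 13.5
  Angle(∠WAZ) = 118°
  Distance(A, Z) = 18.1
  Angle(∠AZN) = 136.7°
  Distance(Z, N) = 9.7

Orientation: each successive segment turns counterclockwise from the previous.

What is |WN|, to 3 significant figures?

31.9

∠WAZ = 118.0° gives AZ at -35.3° from the x-axis; with |AZ| = 18.1, Z = (-11.1, -8.45). ∠AZN = 136.7° gives ZN at 8.00° from the x-axis; with |ZN| = 9.7, N = (-1.53, -7.10). Then |WN| = |N − W| = 31.9.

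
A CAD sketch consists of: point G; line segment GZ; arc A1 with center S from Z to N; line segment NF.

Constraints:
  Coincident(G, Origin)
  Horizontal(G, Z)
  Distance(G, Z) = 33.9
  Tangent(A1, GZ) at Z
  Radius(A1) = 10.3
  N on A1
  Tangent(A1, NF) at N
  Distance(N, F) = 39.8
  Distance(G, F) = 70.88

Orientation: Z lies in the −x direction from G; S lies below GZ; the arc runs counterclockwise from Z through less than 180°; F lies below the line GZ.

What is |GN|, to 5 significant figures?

44.575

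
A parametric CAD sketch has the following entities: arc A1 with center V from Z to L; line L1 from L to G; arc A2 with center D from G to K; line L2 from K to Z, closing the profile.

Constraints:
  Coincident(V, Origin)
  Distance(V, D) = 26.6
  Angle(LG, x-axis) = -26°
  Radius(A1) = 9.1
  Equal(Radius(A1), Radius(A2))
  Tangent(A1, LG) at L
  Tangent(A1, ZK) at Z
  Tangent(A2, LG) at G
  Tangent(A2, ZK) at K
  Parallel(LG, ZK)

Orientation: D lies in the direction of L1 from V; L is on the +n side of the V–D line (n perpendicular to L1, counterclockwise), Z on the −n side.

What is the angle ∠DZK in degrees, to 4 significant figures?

18.89°

Tangency of A1 to both parallel lines with radius 9.1 puts L and Z at V ± 9.1·n: L = (3.989, 8.179), Z = (-3.989, -8.179). Equal radii place G and K the same way about D: G = D + 9.1·n = (27.90, -3.482), K = D − 9.1·n = (19.92, -19.84). Then cos ∠DZK = ZD·ZK / (|ZD||ZK|), giving 18.89°.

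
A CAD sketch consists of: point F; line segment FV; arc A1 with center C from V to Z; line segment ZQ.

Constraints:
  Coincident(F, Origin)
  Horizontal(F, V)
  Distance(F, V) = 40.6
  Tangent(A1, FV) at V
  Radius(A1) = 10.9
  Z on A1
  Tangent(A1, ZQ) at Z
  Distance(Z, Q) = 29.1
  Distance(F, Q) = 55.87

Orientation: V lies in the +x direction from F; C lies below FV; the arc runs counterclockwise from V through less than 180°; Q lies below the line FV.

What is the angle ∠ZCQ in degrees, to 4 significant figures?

69.47°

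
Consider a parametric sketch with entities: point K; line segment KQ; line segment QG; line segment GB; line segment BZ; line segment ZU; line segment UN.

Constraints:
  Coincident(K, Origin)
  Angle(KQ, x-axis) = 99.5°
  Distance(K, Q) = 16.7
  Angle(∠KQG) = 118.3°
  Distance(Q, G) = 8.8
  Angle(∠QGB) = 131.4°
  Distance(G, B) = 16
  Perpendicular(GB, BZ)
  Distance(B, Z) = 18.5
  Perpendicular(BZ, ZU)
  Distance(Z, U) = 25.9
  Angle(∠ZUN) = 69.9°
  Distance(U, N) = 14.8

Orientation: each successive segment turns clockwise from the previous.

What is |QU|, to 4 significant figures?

12.58

GB is perpendicular to BZ, so BZ runs at -100.8°; with |BZ| = 18.5, Z = (16.45, 0.6941). BZ ⟂ ZU, so ZU runs at 169.2°; with |ZU| = 25.9, U = (-8.994, 5.547). Then |QU| = |U − Q| = 12.58.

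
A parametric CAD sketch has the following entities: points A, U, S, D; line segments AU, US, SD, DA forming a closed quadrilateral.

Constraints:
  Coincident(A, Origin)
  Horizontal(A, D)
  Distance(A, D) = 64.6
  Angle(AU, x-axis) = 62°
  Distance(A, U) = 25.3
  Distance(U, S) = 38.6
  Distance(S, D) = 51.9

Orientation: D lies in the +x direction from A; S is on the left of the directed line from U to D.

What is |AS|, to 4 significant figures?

62.68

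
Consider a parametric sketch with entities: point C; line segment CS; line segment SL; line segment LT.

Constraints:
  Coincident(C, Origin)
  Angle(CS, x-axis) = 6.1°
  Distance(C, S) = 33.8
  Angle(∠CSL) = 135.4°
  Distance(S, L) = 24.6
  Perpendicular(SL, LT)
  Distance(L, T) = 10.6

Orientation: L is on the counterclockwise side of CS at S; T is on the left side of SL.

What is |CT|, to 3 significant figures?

50.4

∠CSL = 135.4°, so SL runs at 6.1° + (180° − 135.4°) = 50.7° from the x-axis; with |SL| = 24.6, L = S + 24.6·(cos 50.7°, sin 50.7°) = (49.2, 22.6). The perpendicularity gives LT at right angles to SL; with |LT| = 10.6 on the left of SL, T = L + 10.6·(-0.774, 0.633) = (41.0, 29.3). Then |CT| = |T − C| = 50.4.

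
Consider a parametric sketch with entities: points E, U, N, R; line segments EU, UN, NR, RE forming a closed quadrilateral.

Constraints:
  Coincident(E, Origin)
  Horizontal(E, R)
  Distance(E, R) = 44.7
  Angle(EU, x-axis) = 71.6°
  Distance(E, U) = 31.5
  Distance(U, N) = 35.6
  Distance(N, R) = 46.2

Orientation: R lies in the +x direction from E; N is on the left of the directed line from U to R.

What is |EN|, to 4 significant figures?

62.12

Checks: |UN| = 35.60 ✓; |NR| = 46.20 ✓.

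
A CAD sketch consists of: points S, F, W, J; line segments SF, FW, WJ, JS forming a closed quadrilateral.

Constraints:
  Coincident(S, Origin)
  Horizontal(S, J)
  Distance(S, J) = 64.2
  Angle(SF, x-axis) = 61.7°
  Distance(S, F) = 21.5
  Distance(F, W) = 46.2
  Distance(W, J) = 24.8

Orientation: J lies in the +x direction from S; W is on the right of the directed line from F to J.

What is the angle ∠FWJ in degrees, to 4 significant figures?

103.3°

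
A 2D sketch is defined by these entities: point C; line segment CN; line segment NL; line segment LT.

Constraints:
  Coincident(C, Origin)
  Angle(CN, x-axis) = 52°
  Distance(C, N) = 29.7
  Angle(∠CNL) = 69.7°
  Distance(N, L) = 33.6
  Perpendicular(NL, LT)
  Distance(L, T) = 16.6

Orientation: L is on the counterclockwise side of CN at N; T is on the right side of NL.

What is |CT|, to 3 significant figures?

50.2

C is at the origin; CN runs at 52.0° with length 29.7, so N = 29.7·(cos 52.0°, sin 52.0°) = (18.3, 23.4). ∠CNL = 69.7°, so NL runs at 52.0° + (180° − 69.7°) = 162° from the x-axis; with |NL| = 33.6, L = N + 33.6·(cos 162°, sin 162°) = (-13.7, 33.6). The perpendicularity gives LT at right angles to NL; with |LT| = 16.6 on the right of NL, T = L + 16.6·(0.304, 0.953) = (-8.68, 49.4). Then |CT| = |T − C| = 50.2.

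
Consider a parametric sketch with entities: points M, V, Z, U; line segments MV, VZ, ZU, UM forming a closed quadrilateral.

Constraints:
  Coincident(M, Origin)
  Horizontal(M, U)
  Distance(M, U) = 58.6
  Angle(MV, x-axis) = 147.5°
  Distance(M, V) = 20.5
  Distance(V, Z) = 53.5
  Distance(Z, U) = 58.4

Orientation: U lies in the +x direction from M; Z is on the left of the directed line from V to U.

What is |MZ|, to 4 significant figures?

51.65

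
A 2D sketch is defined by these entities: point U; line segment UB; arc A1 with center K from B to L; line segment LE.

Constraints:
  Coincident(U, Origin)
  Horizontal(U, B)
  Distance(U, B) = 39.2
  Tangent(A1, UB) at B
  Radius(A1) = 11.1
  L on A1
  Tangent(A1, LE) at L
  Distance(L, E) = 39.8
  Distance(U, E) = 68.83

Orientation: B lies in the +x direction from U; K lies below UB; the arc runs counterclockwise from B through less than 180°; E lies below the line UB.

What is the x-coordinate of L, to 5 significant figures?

29.043

U is at the origin; UB is horizontal with |UB| = 39.2 and B on the +x side, so B = (39.200, 0.0000). Tangency of A1 to UB means the radius KB is perpendicular to UB, so K = B + (0, -11.1) = (39.200, -11.100). Since KL ⟂ LE (tangency), |KE| = √(11.1² + 39.8²) = 41.319 regardless of where L sits on A1. So E lies on both circle(U, 68.83) and circle(K, 41.319); the below-UB intersection is E = (45.100, -51.995). L is the foot of the tangent from E: L = (29.043, -15.578).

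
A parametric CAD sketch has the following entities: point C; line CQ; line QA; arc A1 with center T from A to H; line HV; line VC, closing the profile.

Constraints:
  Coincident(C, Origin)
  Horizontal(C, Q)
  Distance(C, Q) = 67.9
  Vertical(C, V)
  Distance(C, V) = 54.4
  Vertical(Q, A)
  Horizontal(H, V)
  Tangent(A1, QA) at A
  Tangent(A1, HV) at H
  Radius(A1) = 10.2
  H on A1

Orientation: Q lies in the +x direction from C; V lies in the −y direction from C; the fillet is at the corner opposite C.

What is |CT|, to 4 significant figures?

72.68

C and V share the same x with |CV| = 54.4 and V on the −y side, so V = (0.000, -54.40). The virtual corner opposite C is at (67.90, -54.40). Tangency of A1 to QA means the radius TA is perpendicular to QA and since A1 is tangent to HV there, TH ⟂ HV, with radius 10.2, so the center T sits 10.2 in from both sides at T = (57.70, -44.20). Then |CT| = |T − C| = 72.68.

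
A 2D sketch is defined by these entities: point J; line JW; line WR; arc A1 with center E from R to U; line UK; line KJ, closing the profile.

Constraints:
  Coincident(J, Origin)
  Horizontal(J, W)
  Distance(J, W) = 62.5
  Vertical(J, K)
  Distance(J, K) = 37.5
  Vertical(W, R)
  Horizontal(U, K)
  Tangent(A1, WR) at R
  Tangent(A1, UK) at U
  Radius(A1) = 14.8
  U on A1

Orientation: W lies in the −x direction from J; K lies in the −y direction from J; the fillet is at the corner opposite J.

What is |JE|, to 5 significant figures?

52.826

J is at the origin; J and W share the same y with |JW| = 62.5 and W on the −x side, so W = (-62.500, 0.0000). J and K share the same x with |JK| = 37.5 and K on the −y side, so K = (0.0000, -37.500). The virtual corner opposite J is at (-62.500, -37.500). Tangency of A1 to WR means the radius ER is perpendicular to WR and tangency of A1 to UK means the radius EU is perpendicular to UK, with radius 14.8, so the center E sits 14.8 in from both sides at E = (-47.700, -22.700). Then |JE| = |E − J| = 52.826.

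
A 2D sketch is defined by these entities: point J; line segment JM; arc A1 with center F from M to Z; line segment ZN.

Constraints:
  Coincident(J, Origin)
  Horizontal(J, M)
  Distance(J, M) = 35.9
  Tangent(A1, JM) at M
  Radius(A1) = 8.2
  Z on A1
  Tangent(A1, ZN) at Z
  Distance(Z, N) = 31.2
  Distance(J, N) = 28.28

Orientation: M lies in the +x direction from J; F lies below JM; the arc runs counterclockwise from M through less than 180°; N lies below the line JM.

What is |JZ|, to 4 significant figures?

29.79

J is at the origin; J and M share the same y with |JM| = 35.9 and M on the +x side, so M = (35.90, 0.000). The tangent condition forces FM to be normal to JM, so F = M + (0, -8.2) = (35.90, -8.200). Since FZ ⟂ ZN (tangency), |FN| = √(8.2² + 31.2²) = 32.26 regardless of where Z sits on A1. So N lies on both circle(J, 28.28) and circle(F, 32.26); the below-JM intersection is N = (9.442, -26.66). Z is the foot of the tangent from N: Z = (29.65, -2.888).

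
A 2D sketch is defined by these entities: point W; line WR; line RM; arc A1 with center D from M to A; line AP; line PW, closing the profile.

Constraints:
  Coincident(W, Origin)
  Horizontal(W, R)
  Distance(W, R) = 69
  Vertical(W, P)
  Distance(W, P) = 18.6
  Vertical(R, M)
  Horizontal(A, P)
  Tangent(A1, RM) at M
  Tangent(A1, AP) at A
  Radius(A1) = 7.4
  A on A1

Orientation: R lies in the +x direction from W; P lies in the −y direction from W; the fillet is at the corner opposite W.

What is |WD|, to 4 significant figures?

62.61

W and P share the same x with |WP| = 18.6 and P on the −y side, so P = (0.000, -18.60). The virtual corner opposite W is at (69.00, -18.60). A1 meets RM tangentially, so DM is at right angles to RM and since A1 is tangent to AP there, DA ⟂ AP, with radius 7.4, so the center D sits 7.4 in from both sides at D = (61.60, -11.20). Then |WD| = |D − W| = 62.61.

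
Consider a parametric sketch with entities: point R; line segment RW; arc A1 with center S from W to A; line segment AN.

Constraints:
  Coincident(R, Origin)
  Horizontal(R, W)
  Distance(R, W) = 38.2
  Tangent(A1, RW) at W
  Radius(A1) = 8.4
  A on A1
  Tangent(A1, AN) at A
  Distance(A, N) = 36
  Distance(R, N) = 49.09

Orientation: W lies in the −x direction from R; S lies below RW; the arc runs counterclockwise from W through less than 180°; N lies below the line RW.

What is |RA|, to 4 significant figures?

46.97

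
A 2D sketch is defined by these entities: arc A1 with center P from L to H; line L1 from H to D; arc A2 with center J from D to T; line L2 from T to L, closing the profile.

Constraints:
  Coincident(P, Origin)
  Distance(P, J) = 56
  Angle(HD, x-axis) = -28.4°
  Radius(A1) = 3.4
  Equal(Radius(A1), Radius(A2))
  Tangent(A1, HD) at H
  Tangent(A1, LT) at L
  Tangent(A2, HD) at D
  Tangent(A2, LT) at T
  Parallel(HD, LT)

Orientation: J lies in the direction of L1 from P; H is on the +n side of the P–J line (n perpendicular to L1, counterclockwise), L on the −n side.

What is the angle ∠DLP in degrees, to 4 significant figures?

83.08°

The slot axis is L1's direction at -28.4°, so u = (cos -28.4°, sin -28.4°) = (0.8796, -0.4756) and n = (−sin -28.4°, cos -28.4°) = (0.4756, 0.8796). P is at the origin and J lies 56.0 along u from P, so J = 56.0·u = (49.26, -26.63). Tangency of A1 to both parallel lines with radius 3.4 puts H and L at P ± 3.4·n: H = (1.617, 2.991), L = (-1.617, -2.991). Equal radii place D and T the same way about J: D = J + 3.4·n = (50.88, -23.64), T = J − 3.4·n = (47.64, -29.63). Then cos ∠DLP = LD·LP / (|LD||LP|), giving 83.08°.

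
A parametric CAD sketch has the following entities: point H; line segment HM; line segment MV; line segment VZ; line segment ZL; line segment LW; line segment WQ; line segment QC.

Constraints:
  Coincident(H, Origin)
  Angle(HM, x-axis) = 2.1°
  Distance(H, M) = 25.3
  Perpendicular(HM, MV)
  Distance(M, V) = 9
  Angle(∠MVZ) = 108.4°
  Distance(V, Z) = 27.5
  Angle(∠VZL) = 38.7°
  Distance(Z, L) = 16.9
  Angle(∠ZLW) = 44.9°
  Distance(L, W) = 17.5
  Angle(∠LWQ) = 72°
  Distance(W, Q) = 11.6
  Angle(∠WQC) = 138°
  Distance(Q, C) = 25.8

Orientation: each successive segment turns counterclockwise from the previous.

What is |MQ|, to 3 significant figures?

31.5

H is at the origin; HM runs at 2.1° with length 25.3, so M = (25.3, 0.927). HM ⟂ MV, so MV runs at 92.1°; with |MV| = 9.0, V = (25.0, 9.92). ∠MVZ = 108.4° gives VZ at 164° from the x-axis; with |VZ| = 27.5, Z = (-1.44, 17.6). ∠VZL = 38.7° gives ZL at -55.0° from the x-axis; with |ZL| = 16.9, L = (8.25, 3.80). ∠ZLW = 44.9° gives LW at 80.1° from the x-axis; with |LW| = 17.5, W = (11.3, 21.0). ∠LWQ = 72.0° gives WQ at -172° from the x-axis; with |WQ| = 11.6, Q = (-0.224, 19.4). Then |MQ| = |Q − M| = 31.5.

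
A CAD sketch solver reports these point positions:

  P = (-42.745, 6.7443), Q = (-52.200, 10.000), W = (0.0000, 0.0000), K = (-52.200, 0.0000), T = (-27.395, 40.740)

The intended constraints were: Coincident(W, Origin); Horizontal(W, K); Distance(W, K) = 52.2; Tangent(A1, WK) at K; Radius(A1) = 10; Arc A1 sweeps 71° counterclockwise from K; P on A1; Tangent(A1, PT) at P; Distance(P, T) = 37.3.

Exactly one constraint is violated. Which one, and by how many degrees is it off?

Tangent(A1, PT) at P — off by 5.30°.

W = (0.00, 0.00) ✓; W.y = 0.00, K.y = 0.00 ✓; |WK| = 52.20 ✓; ∠(QK, KW) = 90.00° ✓; |QK| = 10.00 ✓; bearing(Q→P) − bearing(Q→K) = 71.00° ✓; |QP| = 10.00 ✓; ∠(QP, PT) = 95.30° ✗; |PT| = 37.30 ✓.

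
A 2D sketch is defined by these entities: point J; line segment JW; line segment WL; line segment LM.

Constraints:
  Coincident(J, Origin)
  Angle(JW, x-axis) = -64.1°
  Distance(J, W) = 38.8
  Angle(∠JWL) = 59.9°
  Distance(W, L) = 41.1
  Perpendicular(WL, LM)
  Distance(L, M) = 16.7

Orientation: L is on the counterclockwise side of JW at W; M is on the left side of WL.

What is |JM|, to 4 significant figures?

27.44

∠JWL = 59.9°, so WL runs at -64.1° + (180° − 59.9°) = 56.00° from the x-axis; with |WL| = 41.1, L = W + 41.1·(cos 56.00°, sin 56.00°) = (39.93, -0.8294). WL is perpendicular to LM; with |LM| = 16.7 on the left of WL, M = L + 16.7·(-0.8290, 0.5592) = (26.09, 8.509). Then |JM| = |M − J| = 27.44.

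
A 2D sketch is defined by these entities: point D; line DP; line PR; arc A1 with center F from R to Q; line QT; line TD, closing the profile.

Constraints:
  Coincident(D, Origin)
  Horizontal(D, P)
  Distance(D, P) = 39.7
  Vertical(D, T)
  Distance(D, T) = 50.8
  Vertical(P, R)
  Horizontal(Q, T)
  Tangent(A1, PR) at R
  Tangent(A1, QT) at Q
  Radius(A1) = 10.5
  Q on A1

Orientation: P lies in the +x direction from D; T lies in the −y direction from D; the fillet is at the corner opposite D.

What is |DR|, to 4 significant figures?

56.57

The virtual corner opposite D is at (39.70, -50.80). The tangent condition forces FR to be normal to PR and since A1 is tangent to QT there, FQ ⟂ QT, with radius 10.5, so the center F sits 10.5 in from both sides at F = (29.20, -40.30). That places the tangent points at R = (39.70, -40.30) on PR and Q = (29.20, -50.80) on QT. Then |DR| = |R − D| = 56.57.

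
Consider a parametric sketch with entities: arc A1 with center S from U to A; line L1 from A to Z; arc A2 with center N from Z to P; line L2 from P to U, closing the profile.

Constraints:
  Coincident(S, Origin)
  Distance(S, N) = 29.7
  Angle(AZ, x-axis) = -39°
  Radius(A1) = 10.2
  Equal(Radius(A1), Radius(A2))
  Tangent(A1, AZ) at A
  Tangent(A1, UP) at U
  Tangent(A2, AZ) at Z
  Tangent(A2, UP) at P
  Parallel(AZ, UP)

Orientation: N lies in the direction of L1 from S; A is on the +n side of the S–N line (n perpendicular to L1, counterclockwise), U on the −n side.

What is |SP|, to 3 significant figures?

31.4

The slot axis is L1's direction at -39.0°, so u = (cos -39.0°, sin -39.0°) = (0.777, -0.629) and n = (−sin -39.0°, cos -39.0°) = (0.629, 0.777). S is at the origin and N lies 29.7 along u from S, so N = 29.7·u = (23.1, -18.7). Tangency of A1 to both parallel lines with radius 10.2 puts A and U at S ± 10.2·n: A = (6.42, 7.93), U = (-6.42, -7.93). Equal radii place Z and P the same way about N: Z = N + 10.2·n = (29.5, -10.8), P = N − 10.2·n = (16.7, -26.6). Then |SP| = |P − S| = 31.4.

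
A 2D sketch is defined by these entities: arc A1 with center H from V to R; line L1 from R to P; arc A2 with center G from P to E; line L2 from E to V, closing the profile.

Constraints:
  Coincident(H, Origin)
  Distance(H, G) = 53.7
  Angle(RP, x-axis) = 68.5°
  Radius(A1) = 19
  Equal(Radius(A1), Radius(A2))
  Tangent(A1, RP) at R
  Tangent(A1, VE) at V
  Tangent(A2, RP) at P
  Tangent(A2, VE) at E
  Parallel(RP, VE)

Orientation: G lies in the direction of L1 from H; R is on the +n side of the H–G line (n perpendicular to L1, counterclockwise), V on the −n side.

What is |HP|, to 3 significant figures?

57.0

The slot axis is L1's direction at 68.5°, so u = (cos 68.5°, sin 68.5°) = (0.367, 0.930) and n = (−sin 68.5°, cos 68.5°) = (-0.930, 0.367). H is at the origin and G lies 53.7 along u from H, so G = 53.7·u = (19.7, 50.0). Tangency of A1 to both parallel lines with radius 19.0 puts R and V at H ± 19.0·n: R = (-17.7, 6.96), V = (17.7, -6.96). Equal radii place P and E the same way about G: P = G + 19.0·n = (2.00, 56.9), E = G − 19.0·n = (37.4, 43.0). Then |HP| = |P − H| = 57.0.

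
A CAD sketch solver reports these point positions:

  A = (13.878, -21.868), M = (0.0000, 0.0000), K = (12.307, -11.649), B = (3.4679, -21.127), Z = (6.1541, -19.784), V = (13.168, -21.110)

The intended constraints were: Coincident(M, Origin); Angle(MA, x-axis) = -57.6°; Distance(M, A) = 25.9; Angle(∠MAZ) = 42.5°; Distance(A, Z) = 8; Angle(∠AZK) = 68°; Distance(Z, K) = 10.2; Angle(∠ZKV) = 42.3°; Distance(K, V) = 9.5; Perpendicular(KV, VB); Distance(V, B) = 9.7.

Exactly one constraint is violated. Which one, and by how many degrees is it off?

Perpendicular(KV, VB) — off by 5.10°.

M = (0.00, 0.00) ✓; MA at -57.60° ✓; |MA| = 25.90 ✓; ∠MAZ = 42.50° ✓; |AZ| = 8.000 ✓; ∠AZK = 68.00° ✓; |ZK| = 10.20 ✓; ∠ZKV = 42.30° ✓; |KV| = 9.500 ✓; ∠(KV, VB) = 95.10° ✗; |VB| = 9.700 ✓.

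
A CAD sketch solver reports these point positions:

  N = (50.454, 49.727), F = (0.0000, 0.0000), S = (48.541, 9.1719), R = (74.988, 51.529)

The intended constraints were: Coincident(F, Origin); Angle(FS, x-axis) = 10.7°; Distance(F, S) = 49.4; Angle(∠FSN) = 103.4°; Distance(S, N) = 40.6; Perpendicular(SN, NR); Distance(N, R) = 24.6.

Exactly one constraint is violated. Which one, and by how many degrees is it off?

Perpendicular(SN, NR) — off by 6.90°.

F = (0.00, 0.00) ✓; FS at 10.70° ✓; |FS| = 49.40 ✓; ∠FSN = 103.4° ✓; |SN| = 40.60 ✓; ∠(SN, NR) = 83.10° ✗; |NR| = 24.60 ✓.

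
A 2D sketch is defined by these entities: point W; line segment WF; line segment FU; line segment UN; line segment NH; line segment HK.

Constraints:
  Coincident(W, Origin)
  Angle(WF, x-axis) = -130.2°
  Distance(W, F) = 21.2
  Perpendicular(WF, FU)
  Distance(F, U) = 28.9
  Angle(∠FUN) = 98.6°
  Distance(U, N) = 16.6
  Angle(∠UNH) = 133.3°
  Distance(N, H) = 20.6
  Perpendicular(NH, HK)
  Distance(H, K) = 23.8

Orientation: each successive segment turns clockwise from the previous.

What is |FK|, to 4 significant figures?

17.94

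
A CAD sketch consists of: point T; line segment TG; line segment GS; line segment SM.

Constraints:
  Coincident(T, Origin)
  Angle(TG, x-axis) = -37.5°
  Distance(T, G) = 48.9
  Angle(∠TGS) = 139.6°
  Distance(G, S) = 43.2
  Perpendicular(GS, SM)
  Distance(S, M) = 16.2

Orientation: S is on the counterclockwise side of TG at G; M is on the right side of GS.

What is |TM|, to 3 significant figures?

93.6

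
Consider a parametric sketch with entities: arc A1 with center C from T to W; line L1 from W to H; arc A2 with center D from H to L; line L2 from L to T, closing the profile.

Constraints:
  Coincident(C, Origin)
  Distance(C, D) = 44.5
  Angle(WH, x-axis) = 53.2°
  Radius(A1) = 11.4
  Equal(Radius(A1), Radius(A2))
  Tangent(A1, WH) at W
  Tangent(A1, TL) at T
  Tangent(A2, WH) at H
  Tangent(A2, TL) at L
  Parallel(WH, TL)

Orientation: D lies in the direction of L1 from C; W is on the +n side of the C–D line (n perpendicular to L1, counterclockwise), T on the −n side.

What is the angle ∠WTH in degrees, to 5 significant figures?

62.871°

The slot axis is L1's direction at 53.2°, so u = (cos 53.2°, sin 53.2°) = (0.59902, 0.80073) and n = (−sin 53.2°, cos 53.2°) = (-0.80073, 0.59902). C is at the origin and D lies 44.5 along u from C, so D = 44.5·u = (26.657, 35.633). Tangency of A1 to both parallel lines with radius 11.4 puts W and T at C ± 11.4·n: W = (-9.1283, 6.8289), T = (9.1283, -6.8289). Equal radii place H and L the same way about D: H = D + 11.4·n = (17.528, 42.461), L = D − 11.4·n = (35.785, 28.804). Then cos ∠WTH = TW·TH / (|TW||TH|), giving 62.871°.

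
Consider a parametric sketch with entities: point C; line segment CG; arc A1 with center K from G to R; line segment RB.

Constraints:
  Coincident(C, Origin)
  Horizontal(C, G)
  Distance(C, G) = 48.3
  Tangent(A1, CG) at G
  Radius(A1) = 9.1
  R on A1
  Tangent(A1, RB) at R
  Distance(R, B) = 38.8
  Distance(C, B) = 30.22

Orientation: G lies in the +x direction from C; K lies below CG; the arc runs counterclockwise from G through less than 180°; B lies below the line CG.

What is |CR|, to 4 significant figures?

42.45

C is at the origin; CG is horizontal with |CG| = 48.3 and G on the +x side, so G = (48.30, 0.000). The tangent condition forces KG to be normal to CG, so K = G + (0, -9.1) = (48.30, -9.100). Since KR ⟂ RB (tangency), |KB| = √(9.1² + 38.8²) = 39.85 regardless of where R sits on A1. So B lies on both circle(C, 30.22) and circle(K, 39.85); the below-CG intersection is B = (12.87, -27.34). R is the foot of the tangent from B: R = (42.40, -2.174).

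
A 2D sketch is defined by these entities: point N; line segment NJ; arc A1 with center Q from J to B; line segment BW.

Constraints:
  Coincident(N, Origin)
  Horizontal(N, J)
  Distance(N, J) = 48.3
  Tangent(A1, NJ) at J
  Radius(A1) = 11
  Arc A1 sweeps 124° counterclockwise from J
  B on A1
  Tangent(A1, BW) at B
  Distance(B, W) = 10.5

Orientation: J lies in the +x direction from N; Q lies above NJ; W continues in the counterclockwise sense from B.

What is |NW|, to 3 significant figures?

57.7

N is at the origin; N and J share the same y with |NJ| = 48.3 and J on the +x side, so J = (48.3, 0.00). The tangent condition forces QJ to be normal to NJ, so Q = J + (0, 11) = (48.3, 11.0). On A1, J sits at bearing -90° from Q; a 124° counterclockwise sweep puts B at bearing 34°, so B = Q + 11.0·(cos 34°, sin 34°) = (57.4, 17.2). The tangent condition forces QB to be normal to BW, so BW runs along (−sin 34°, cos 34°); with |BW| = 10.5, W = (51.5, 25.9). Then |NW| = |W − N| = 57.7.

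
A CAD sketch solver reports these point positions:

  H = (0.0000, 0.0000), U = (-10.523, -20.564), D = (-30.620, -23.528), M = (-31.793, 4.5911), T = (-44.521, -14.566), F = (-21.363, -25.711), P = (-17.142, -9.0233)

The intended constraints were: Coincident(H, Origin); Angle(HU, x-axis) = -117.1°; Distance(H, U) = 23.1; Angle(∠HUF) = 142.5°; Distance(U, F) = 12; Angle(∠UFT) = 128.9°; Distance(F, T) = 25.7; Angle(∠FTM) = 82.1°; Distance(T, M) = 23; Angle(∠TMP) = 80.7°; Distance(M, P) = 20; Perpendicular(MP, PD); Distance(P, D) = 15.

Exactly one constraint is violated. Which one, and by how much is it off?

Distance(P, D) = 15 — off by 4.80.

H = (0.00, 0.00) ✓; HU at -117.1° ✓; |HU| = 23.10 ✓; ∠HUF = 142.5° ✓; |UF| = 12.00 ✓; ∠UFT = 128.9° ✓; |FT| = 25.70 ✓; ∠FTM = 82.10° ✓; |TM| = 23.00 ✓; ∠TMP = 80.70° ✓; |MP| = 20.00 ✓; ∠(MP, PD) = 90.00° ✓; |PD| = 19.80 ✗.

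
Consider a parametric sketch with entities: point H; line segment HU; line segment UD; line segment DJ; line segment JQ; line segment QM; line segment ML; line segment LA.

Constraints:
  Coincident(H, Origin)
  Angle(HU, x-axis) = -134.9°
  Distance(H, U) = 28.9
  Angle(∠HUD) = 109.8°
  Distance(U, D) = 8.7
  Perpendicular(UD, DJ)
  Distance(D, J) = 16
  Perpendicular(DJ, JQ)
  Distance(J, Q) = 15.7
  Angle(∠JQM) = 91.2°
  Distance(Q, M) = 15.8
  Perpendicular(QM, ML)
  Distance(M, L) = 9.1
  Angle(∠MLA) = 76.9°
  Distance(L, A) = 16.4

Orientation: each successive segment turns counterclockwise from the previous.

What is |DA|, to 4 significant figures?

19.09

QM ⟂ ML, so ML runs at -65.90°; with |ML| = 9.1, L = (-19.63, -22.06). ∠MLA = 76.9° gives LA at 37.20° from the x-axis; with |LA| = 16.4, A = (-6.570, -12.15). Then |DA| = |A − D| = 19.09.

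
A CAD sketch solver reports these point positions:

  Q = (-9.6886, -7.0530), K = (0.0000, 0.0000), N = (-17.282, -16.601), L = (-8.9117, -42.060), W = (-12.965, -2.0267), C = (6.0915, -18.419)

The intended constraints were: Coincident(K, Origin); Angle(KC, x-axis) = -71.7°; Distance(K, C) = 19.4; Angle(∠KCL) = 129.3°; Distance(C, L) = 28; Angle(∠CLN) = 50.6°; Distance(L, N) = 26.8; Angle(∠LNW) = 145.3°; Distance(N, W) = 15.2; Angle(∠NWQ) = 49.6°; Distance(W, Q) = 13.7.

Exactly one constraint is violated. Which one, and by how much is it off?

Distance(W, Q) = 13.7 — off by 7.70.

K = (0.00, 0.00) ✓; KC at -71.70° ✓; |KC| = 19.40 ✓; ∠KCL = 129.3° ✓; |CL| = 28.00 ✓; ∠CLN = 50.60° ✓; |LN| = 26.80 ✓; ∠LNW = 145.3° ✓; |NW| = 15.20 ✓; ∠NWQ = 49.60° ✓; |WQ| = 6.000 ✗.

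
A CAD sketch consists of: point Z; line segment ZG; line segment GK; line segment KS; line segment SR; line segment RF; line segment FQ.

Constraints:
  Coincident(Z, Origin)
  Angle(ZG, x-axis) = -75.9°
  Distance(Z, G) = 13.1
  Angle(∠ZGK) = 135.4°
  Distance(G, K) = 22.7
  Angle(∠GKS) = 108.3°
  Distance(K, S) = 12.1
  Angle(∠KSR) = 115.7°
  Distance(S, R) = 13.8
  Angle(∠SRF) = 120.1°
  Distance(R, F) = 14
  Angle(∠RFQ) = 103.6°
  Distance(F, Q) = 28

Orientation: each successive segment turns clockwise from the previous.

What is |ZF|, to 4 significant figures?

14.81

∠KSR = 115.7° gives SR at 103.5° from the x-axis; with |SR| = 13.8, R = (-23.38, -16.29). ∠SRF = 120.1° gives RF at 43.60° from the x-axis; with |RF| = 14.0, F = (-13.24, -6.634). Then |ZF| = |F − Z| = 14.81.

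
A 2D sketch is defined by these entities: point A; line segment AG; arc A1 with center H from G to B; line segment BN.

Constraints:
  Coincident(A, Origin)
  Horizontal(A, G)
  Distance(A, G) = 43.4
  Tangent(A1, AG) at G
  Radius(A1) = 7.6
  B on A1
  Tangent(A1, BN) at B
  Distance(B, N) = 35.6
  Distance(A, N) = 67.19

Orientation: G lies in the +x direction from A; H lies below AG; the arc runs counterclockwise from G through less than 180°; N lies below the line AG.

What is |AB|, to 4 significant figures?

38.08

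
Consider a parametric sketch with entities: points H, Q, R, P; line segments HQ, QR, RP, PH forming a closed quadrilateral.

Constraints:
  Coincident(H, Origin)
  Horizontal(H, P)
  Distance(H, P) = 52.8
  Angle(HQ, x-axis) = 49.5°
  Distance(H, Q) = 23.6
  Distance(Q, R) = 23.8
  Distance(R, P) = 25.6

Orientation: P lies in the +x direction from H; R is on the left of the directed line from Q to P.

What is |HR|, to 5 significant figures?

44.402

Checks: |QR| = 23.80 ✓; |RP| = 25.60 ✓.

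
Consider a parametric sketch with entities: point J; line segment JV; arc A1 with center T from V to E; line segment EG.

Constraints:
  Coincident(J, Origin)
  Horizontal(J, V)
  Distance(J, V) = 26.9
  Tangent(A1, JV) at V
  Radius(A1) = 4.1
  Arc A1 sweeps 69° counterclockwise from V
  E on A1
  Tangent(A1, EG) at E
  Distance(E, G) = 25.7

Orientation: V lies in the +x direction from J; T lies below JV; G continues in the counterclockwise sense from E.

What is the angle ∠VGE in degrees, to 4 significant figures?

5.091°

J is at the origin; J and V share the same y with |JV| = 26.9 and V on the +x side, so V = (26.90, 0.000). Tangency of A1 to JV means the radius TV is perpendicular to JV, so T = V + (0, -4.1) = (26.90, -4.100). On A1, V sits at bearing 90° from T; a 69° counterclockwise sweep puts E at bearing 159°, so E = T + 4.1·(cos 159°, sin 159°) = (23.07, -2.631). The tangent condition forces TE to be normal to EG, so EG runs along (−sin 159°, cos 159°); with |EG| = 25.7, G = (13.86, -26.62). Then cos ∠VGE = GV·GE / (|GV||GE|), giving 5.091°.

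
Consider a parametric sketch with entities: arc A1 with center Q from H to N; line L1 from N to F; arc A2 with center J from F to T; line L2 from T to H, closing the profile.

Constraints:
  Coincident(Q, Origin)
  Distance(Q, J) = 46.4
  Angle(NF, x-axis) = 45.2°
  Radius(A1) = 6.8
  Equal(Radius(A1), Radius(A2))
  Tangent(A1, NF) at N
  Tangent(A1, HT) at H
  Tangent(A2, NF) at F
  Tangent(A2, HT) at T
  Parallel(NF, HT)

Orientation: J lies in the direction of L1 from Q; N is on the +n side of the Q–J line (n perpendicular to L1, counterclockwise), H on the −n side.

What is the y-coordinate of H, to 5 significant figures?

-4.7915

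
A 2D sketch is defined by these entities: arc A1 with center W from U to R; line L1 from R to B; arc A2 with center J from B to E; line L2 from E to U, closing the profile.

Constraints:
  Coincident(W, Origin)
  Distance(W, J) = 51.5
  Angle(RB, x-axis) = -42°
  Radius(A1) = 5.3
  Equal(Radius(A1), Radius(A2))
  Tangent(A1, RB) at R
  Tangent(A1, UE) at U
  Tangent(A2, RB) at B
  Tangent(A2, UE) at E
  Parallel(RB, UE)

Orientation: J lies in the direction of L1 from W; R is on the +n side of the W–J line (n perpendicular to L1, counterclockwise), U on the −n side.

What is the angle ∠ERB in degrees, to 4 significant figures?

11.63°

The slot axis is L1's direction at -42.0°, so u = (cos -42.0°, sin -42.0°) = (0.7431, -0.6691) and n = (−sin -42.0°, cos -42.0°) = (0.6691, 0.7431). W is at the origin and J lies 51.5 along u from W, so J = 51.5·u = (38.27, -34.46). Tangency of A1 to both parallel lines with radius 5.3 puts R and U at W ± 5.3·n: R = (3.546, 3.939), U = (-3.546, -3.939). Equal radii place B and E the same way about J: B = J + 5.3·n = (41.82, -30.52), E = J − 5.3·n = (34.73, -38.40). Then cos ∠ERB = RE·RB / (|RE||RB|), giving 11.63°.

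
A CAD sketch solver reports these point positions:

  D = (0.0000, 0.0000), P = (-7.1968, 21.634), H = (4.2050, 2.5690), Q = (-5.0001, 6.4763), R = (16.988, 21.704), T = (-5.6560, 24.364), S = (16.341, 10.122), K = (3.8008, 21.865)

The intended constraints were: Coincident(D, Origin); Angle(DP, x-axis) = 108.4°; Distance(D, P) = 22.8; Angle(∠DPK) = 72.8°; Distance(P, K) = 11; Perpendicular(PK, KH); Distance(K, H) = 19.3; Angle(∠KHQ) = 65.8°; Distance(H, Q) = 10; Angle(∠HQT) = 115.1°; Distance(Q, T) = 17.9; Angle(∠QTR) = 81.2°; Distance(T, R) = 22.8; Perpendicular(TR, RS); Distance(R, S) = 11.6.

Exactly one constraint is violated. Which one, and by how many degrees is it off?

Perpendicular(TR, RS) — off by 3.50°.

D = (0.00, 0.00) ✓; DP at 108.4° ✓; |DP| = 22.80 ✓; ∠DPK = 72.80° ✓; |PK| = 11.00 ✓; ∠(PK, KH) = 90.00° ✓; |KH| = 19.30 ✓; ∠KHQ = 65.80° ✓; |HQ| = 10.00 ✓; ∠HQT = 115.1° ✓; |QT| = 17.90 ✓; ∠QTR = 81.20° ✓; |TR| = 22.80 ✓; ∠(TR, RS) = 86.50° ✗; |RS| = 11.60 ✓.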